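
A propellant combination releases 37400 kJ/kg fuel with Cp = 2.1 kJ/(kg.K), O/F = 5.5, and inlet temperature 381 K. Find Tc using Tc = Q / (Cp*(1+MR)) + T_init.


Tc = 37400 / (2.1 * (1 + 5.5)) + 381 = 3121 K

3121 K


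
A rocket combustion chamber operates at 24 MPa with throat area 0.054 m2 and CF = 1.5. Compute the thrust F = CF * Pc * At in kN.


F = 1.5 * 24e6 * 0.054 = 1.9440e+06 N = 1944.0 kN

1944.0 kN


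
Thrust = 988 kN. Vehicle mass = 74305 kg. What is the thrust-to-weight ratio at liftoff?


TWR = 988000 / (74305 * 9.81) = 1.36

1.36


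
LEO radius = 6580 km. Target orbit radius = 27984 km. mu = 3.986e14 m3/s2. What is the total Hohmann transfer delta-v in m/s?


V1 = sqrt(mu/r1) = 7783.16 m/s
dV1 = V1*(sqrt(2*r2/(r1+r2)) - 1) = 2120.91 m/s
V2 = sqrt(mu/r2) = 3774.1 m/s
dV2 = V2*(1 - sqrt(2*r1/(r1+r2))) = 1445.32 m/s
Total dV = 3566 m/s

3566 m/s


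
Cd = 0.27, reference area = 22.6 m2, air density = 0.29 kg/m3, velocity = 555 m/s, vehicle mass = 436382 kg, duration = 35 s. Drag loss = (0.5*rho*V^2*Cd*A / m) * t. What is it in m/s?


D = 0.5 * 0.29 * 555^2 * 0.27 * 22.6 = 272537.44 N
a = 272537.44 / 436382 = 0.6245 m/s2
dV = 0.6245 * 35 = 21.9 m/s

21.9 m/s


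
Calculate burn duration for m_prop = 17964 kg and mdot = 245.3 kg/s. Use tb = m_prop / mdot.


tb = 17964 / 245.3 = 73.2 s

73.2 s


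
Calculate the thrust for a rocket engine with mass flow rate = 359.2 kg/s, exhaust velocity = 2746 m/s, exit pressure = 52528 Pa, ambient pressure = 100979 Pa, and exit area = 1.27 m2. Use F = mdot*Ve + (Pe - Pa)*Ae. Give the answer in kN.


F = 359.2 * 2746 + (52528 - 100979) * 1.27 = 924830.0 N = 924.8 kN

924.8 kN


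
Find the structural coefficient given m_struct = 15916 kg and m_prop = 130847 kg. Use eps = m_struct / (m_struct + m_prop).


eps = 15916 / (15916 + 130847) = 0.1084

0.1084


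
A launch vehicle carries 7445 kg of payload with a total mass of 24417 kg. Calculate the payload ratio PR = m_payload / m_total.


PR = 7445 / 24417 = 0.3049

0.3049


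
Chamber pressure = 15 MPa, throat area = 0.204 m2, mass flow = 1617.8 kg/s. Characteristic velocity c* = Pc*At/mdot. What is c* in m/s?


c* = 15e6 * 0.204 / 1617.8 = 1891 m/s

1891 m/s


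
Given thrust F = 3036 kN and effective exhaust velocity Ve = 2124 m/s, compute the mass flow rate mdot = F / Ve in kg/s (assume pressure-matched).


mdot = F / Ve = 3036000 / 2124 = 1429.4 kg/s

1429.4 kg/s


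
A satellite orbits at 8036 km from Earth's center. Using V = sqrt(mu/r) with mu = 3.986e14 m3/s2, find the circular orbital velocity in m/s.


V = sqrt(3.986e14 / 8036000) = 7043 m/s

7043 m/s


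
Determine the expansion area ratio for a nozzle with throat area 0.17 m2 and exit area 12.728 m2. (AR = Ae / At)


AR = 12.728 / 0.17 = 74.9

74.9


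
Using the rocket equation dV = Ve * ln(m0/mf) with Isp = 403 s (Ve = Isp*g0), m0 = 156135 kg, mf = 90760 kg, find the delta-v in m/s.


Ve = 403 * 9.81 = 3953.43 m/s
dV = 3953.43 * ln(156135/90760) = 2145 m/s

2145 m/s


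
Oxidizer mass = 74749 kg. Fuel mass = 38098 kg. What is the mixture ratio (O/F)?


MR = 74749 / 38098 = 1.96

1.96


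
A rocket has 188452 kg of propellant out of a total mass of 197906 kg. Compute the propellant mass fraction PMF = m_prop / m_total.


PMF = 188452 / 197906 = 0.952

0.952


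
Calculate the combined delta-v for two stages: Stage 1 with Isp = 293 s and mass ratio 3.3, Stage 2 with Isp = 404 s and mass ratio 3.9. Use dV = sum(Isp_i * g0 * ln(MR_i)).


dV1 = 293 * 9.81 * ln(3.3) = 3431.7 m/s
dV2 = 404 * 9.81 * ln(3.9) = 5393.9 m/s
Total dV = 3431.7 + 5393.9 = 8825.6 m/s ~ 8826 m/s

8826 m/s


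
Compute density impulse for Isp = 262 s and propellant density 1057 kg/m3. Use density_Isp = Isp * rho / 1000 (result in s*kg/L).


rho*Isp = 262 * 1057 / 1000 = 277 s*kg/L

277 s*kg/L


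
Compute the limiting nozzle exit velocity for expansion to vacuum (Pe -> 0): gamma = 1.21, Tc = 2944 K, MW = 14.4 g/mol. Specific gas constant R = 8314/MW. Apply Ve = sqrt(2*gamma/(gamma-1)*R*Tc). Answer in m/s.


R = 8314 / 14.4 = 577.36 J/(kg.K)
Ve = sqrt(2 * 1.21 / (1.21 - 1) * 577.36 * 2944) = 4426 m/s

4426 m/s


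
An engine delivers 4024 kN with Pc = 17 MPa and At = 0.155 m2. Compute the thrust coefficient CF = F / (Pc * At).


CF = 4024000 / (17e6 * 0.155) = 1.53

1.53


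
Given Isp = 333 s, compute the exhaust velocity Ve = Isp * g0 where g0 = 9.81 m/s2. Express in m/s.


Ve = Isp * g0 = 333 * 9.81 = 3266.7 m/s

3266.7 m/s


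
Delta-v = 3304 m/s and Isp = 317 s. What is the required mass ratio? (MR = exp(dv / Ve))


Ve = 317 * 9.81 = 3109.77 m/s
MR = exp(3304 / 3109.77) = 2.893

2.893


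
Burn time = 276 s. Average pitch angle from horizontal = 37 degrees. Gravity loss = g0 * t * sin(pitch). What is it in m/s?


GL = 9.81 * 276 * sin(37 deg) = 1629 m/s

1629 m/s


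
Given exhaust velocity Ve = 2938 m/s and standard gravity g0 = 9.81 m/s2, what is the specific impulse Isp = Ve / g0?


Isp = Ve / g0 = 2938 / 9.81 = 299.5 s

299.5 s


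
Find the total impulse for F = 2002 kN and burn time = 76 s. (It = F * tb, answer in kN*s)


It = 2002 * 76 = 152152 kN*s

152152 kN*s


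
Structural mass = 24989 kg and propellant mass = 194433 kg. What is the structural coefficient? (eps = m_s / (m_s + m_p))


eps = 24989 / (24989 + 194433) = 0.1139

0.1139


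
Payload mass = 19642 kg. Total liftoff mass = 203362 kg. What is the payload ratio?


PR = 19642 / 203362 = 0.0966

0.0966


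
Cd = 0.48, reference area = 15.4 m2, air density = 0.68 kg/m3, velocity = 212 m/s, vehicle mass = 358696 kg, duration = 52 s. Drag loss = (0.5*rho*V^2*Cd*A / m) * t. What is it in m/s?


D = 0.5 * 0.68 * 212^2 * 0.48 * 15.4 = 112956.86 N
a = 112956.86 / 358696 = 0.3149 m/s2
dV = 0.3149 * 52 = 16.4 m/s

16.4 m/s


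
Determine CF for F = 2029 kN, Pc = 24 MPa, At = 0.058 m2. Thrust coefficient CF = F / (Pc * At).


CF = 2029000 / (24e6 * 0.058) = 1.46

1.46


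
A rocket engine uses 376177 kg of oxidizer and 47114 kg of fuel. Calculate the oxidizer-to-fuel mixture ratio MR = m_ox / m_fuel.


MR = 376177 / 47114 = 7.98

7.98


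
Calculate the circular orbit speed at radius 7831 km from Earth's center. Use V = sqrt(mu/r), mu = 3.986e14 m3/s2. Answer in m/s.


V = sqrt(3.986e14 / 7831000) = 7134 m/s

7134 m/s


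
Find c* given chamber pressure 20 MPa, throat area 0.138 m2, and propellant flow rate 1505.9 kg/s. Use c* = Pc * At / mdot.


c* = 20e6 * 0.138 / 1505.9 = 1833 m/s

1833 m/s


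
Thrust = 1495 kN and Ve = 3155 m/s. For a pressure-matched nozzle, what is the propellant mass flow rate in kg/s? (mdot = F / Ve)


mdot = F / Ve = 1495000 / 3155 = 473.9 kg/s

473.9 kg/s


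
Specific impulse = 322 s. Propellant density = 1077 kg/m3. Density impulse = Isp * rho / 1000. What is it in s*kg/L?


rho*Isp = 322 * 1077 / 1000 = 347 s*kg/L

347 s*kg/L


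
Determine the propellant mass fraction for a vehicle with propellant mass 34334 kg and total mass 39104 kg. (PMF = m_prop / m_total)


PMF = 34334 / 39104 = 0.878

0.878


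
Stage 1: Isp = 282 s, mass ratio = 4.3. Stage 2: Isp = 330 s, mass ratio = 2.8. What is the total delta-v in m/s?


dV1 = 282 * 9.81 * ln(4.3) = 4035.1 m/s
dV2 = 330 * 9.81 * ln(2.8) = 3333.2 m/s
Total dV = 4035.1 + 3333.2 = 7368.3 m/s ~ 7368 m/s

7368 m/s


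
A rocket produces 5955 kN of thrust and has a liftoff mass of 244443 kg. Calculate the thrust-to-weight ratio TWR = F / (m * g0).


TWR = 5955000 / (244443 * 9.81) = 2.48

2.48


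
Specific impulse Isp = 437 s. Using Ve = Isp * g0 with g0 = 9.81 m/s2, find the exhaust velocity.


Ve = Isp * g0 = 437 * 9.81 = 4287.0 m/s

4287.0 m/s


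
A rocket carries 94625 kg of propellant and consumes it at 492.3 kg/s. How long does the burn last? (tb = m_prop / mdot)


tb = 94625 / 492.3 = 192.2 s

192.2 s


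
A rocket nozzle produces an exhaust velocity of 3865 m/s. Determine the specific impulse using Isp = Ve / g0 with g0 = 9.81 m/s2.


Isp = Ve / g0 = 3865 / 9.81 = 394.0 s

394.0 s


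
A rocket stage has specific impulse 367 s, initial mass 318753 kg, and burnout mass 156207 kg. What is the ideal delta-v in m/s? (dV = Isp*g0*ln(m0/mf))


Ve = 367 * 9.81 = 3600.27 m/s
dV = 3600.27 * ln(318753/156207) = 2568 m/s

2568 m/s


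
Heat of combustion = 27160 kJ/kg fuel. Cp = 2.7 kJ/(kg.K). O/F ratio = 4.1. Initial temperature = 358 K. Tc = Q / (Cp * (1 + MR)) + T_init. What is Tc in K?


Tc = 27160 / (2.7 * (1 + 4.1)) + 358 = 2330 K

2330 K


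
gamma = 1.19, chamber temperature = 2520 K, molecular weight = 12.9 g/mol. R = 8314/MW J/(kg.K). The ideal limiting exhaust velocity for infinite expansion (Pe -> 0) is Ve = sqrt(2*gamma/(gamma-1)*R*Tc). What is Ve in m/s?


R = 8314 / 12.9 = 644.5 J/(kg.K)
Ve = sqrt(2 * 1.19 / (1.19 - 1) * 644.5 * 2520) = 4510 m/s

4510 m/s


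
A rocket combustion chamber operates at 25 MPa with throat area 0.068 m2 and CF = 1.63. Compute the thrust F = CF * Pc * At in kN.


F = 1.63 * 25e6 * 0.068 = 2.7710e+06 N = 2771.0 kN

2771.0 kN


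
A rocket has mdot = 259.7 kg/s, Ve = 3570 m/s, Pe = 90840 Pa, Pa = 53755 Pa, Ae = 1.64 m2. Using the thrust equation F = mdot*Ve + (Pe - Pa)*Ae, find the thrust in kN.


F = 259.7 * 3570 + (90840 - 53755) * 1.64 = 987948.0 N = 987.9 kN

987.9 kN


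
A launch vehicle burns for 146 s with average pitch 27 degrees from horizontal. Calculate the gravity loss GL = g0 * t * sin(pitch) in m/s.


GL = 9.81 * 146 * sin(27 deg) = 650 m/s

650 m/s


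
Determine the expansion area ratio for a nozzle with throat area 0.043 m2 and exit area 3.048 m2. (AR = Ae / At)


AR = 3.048 / 0.043 = 70.9

70.9


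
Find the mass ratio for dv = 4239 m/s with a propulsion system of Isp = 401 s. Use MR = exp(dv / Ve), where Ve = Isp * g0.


Ve = 401 * 9.81 = 3933.81 m/s
MR = exp(4239 / 3933.81) = 2.938

2.938


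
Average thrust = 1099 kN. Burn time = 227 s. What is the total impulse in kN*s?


It = 1099 * 227 = 249473 kN*s

249473 kN*s


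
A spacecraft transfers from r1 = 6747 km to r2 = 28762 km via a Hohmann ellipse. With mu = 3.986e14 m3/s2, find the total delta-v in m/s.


V1 = sqrt(mu/r1) = 7686.23 m/s
dV1 = V1*(sqrt(2*r2/(r1+r2)) - 1) = 2096.69 m/s
V2 = sqrt(mu/r2) = 3722.71 m/s
dV2 = V2*(1 - sqrt(2*r1/(r1+r2))) = 1427.83 m/s
Total dV = 3525 m/s

3525 m/s


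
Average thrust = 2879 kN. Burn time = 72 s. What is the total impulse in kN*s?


It = 2879 * 72 = 207288 kN*s

207288 kN*s


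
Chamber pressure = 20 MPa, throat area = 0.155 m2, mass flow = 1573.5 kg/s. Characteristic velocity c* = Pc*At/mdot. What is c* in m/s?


c* = 20e6 * 0.155 / 1573.5 = 1970 m/s

1970 m/s


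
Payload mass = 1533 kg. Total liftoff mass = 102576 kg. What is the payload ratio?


PR = 1533 / 102576 = 0.0149

0.0149


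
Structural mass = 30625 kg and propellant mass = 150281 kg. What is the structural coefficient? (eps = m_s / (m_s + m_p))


eps = 30625 / (30625 + 150281) = 0.1693

0.1693


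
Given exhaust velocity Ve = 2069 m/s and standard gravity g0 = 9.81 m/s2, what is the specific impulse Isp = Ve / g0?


Isp = Ve / g0 = 2069 / 9.81 = 210.9 s

210.9 s


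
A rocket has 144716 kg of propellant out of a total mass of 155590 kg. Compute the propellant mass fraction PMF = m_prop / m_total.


PMF = 144716 / 155590 = 0.93

0.93


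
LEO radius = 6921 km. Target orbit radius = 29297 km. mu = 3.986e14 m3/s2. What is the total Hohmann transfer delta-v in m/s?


V1 = sqrt(mu/r1) = 7588.99 m/s
dV1 = V1*(sqrt(2*r2/(r1+r2)) - 1) = 2063.7 m/s
V2 = sqrt(mu/r2) = 3688.56 m/s
dV2 = V2*(1 - sqrt(2*r1/(r1+r2))) = 1408.25 m/s
Total dV = 3472 m/s

3472 m/s


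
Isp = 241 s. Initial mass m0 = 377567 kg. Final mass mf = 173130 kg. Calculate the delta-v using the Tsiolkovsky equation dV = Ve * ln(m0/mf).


Ve = 241 * 9.81 = 2364.21 m/s
dV = 2364.21 * ln(377567/173130) = 1843 m/s

1843 m/s


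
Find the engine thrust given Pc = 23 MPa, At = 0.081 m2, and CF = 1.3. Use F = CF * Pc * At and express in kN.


F = 1.3 * 23e6 * 0.081 = 2.4219e+06 N = 2421.9 kN

2421.9 kN


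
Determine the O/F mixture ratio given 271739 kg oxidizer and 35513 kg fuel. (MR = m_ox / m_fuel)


MR = 271739 / 35513 = 7.65

7.65


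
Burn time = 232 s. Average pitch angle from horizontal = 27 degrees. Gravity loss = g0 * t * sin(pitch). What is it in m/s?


GL = 9.81 * 232 * sin(27 deg) = 1033 m/s

1033 m/s


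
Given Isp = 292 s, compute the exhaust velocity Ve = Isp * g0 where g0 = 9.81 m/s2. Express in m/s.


Ve = Isp * g0 = 292 * 9.81 = 2864.5 m/s

2864.5 m/s


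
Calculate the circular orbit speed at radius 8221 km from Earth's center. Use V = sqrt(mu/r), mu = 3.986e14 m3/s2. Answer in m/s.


V = sqrt(3.986e14 / 8221000) = 6963 m/s

6963 m/s


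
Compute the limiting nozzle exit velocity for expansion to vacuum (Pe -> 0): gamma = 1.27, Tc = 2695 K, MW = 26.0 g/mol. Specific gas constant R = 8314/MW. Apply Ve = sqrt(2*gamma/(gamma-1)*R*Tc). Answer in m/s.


R = 8314 / 26.0 = 319.77 J/(kg.K)
Ve = sqrt(2 * 1.27 / (1.27 - 1) * 319.77 * 2695) = 2847 m/s

2847 m/s


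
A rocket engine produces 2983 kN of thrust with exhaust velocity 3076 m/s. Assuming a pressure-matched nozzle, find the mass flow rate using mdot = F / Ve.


mdot = F / Ve = 2983000 / 3076 = 969.8 kg/s

969.8 kg/s


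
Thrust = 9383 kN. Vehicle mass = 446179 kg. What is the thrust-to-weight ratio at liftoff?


TWR = 9383000 / (446179 * 9.81) = 2.14

2.14


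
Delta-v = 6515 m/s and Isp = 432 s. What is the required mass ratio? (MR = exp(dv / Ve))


Ve = 432 * 9.81 = 4237.92 m/s
MR = exp(6515 / 4237.92) = 4.652

4.652


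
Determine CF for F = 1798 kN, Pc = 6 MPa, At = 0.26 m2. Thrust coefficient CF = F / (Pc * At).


CF = 1798000 / (6e6 * 0.26) = 1.15

1.15


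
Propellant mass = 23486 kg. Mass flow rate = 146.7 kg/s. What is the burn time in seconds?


tb = 23486 / 146.7 = 160.1 s

160.1 s


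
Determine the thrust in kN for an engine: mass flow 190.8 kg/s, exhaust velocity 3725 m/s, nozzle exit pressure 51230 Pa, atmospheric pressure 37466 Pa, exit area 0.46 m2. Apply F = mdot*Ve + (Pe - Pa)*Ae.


F = 190.8 * 3725 + (51230 - 37466) * 0.46 = 717061.0 N = 717.1 kN

717.1 kN


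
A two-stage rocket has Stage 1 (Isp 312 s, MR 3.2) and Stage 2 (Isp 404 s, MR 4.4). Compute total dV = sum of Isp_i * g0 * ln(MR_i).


dV1 = 312 * 9.81 * ln(3.2) = 3560.1 m/s
dV2 = 404 * 9.81 * ln(4.4) = 5872.0 m/s
Total dV = 3560.1 + 5872.0 = 9432.1 m/s ~ 9432 m/s

9432 m/s


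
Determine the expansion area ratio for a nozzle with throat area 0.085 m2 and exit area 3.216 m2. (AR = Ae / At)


AR = 3.216 / 0.085 = 37.8

37.8


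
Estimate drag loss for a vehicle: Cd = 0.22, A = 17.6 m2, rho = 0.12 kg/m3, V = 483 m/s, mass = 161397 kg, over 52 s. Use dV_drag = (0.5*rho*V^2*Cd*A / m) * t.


D = 0.5 * 0.12 * 483^2 * 0.22 * 17.6 = 54197.7 N
a = 54197.7 / 161397 = 0.3358 m/s2
dV = 0.3358 * 52 = 17.5 m/s

17.5 m/s


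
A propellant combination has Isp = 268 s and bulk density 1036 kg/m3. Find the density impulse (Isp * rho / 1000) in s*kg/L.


rho*Isp = 268 * 1036 / 1000 = 278 s*kg/L

278 s*kg/L


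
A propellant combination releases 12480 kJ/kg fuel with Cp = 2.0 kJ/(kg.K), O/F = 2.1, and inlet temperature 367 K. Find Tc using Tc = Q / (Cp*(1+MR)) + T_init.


Tc = 12480 / (2.0 * (1 + 2.1)) + 367 = 2380 K

2380 K


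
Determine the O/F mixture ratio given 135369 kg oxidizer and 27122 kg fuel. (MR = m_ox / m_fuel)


MR = 135369 / 27122 = 4.99

4.99


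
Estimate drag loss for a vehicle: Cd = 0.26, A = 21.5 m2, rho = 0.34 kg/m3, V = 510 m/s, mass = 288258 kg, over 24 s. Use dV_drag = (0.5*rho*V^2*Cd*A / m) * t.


D = 0.5 * 0.34 * 510^2 * 0.26 * 21.5 = 247173.03 N
a = 247173.03 / 288258 = 0.8575 m/s2
dV = 0.8575 * 24 = 20.6 m/s

20.6 m/s


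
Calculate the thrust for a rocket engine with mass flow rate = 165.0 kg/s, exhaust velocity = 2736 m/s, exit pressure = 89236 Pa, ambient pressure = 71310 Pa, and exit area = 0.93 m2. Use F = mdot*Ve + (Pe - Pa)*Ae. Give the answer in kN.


F = 165.0 * 2736 + (89236 - 71310) * 0.93 = 468111.0 N = 468.1 kN

468.1 kN


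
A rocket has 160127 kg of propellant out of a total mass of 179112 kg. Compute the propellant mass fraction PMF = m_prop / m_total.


PMF = 160127 / 179112 = 0.894

0.894


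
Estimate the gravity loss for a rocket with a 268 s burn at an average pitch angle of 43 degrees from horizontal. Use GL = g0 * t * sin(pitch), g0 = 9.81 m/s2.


GL = 9.81 * 268 * sin(43 deg) = 1793 m/s

1793 m/s


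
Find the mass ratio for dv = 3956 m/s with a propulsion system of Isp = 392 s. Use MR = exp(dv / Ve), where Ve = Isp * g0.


Ve = 392 * 9.81 = 3845.52 m/s
MR = exp(3956 / 3845.52) = 2.798

2.798


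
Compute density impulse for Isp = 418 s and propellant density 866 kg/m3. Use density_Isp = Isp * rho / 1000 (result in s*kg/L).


rho*Isp = 418 * 866 / 1000 = 362 s*kg/L

362 s*kg/L


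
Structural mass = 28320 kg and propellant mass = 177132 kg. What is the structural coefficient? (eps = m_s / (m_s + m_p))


eps = 28320 / (28320 + 177132) = 0.1378

0.1378


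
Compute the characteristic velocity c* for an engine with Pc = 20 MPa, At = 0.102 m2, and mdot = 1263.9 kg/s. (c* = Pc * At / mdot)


c* = 20e6 * 0.102 / 1263.9 = 1614 m/s

1614 m/s


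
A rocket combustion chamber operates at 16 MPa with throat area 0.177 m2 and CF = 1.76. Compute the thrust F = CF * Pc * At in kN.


F = 1.76 * 16e6 * 0.177 = 4.9843e+06 N = 4984.3 kN

4984.3 kN


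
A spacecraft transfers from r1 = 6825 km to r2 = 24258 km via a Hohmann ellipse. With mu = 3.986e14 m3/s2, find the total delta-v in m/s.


V1 = sqrt(mu/r1) = 7642.18 m/s
dV1 = V1*(sqrt(2*r2/(r1+r2)) - 1) = 1905.51 m/s
V2 = sqrt(mu/r2) = 4053.6 m/s
dV2 = V2*(1 - sqrt(2*r1/(r1+r2))) = 1367.35 m/s
Total dV = 3273 m/s

3273 m/s


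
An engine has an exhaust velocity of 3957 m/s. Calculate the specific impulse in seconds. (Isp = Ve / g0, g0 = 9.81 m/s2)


Isp = Ve / g0 = 3957 / 9.81 = 403.4 s

403.4 s


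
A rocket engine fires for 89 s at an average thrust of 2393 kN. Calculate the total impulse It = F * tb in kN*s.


It = 2393 * 89 = 212977 kN*s

212977 kN*s


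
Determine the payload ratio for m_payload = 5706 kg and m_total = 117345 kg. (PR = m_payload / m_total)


PR = 5706 / 117345 = 0.0486

0.0486


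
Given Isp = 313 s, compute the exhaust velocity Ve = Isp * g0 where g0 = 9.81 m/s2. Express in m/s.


Ve = Isp * g0 = 313 * 9.81 = 3070.5 m/s

3070.5 m/s


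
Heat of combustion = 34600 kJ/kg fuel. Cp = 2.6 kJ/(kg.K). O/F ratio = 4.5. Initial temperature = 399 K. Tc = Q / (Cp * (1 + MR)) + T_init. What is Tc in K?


Tc = 34600 / (2.6 * (1 + 4.5)) + 399 = 2819 K

2819 K


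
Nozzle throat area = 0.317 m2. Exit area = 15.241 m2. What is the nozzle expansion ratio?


AR = 15.241 / 0.317 = 48.1

48.1


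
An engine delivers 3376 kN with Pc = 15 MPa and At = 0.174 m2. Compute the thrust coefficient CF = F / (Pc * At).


CF = 3376000 / (15e6 * 0.174) = 1.29

1.29


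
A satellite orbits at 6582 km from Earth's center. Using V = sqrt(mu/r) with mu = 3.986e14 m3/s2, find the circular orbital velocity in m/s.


V = sqrt(3.986e14 / 6582000) = 7782 m/s

7782 m/s


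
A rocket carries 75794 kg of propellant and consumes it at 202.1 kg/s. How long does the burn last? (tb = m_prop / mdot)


tb = 75794 / 202.1 = 375.0 s

375.0 s


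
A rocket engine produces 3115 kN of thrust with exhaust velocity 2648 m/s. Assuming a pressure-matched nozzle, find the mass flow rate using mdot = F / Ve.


mdot = F / Ve = 3115000 / 2648 = 1176.4 kg/s

1176.4 kg/s


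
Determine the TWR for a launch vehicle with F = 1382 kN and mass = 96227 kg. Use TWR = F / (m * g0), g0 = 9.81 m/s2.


TWR = 1382000 / (96227 * 9.81) = 1.46

1.46


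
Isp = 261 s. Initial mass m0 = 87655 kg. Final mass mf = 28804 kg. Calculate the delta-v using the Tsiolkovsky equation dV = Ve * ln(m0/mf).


Ve = 261 * 9.81 = 2560.41 m/s
dV = 2560.41 * ln(87655/28804) = 2849 m/s

2849 m/s


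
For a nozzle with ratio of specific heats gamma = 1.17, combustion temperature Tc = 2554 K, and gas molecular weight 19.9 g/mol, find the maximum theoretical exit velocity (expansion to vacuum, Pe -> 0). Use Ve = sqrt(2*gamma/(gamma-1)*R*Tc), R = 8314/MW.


R = 8314 / 19.9 = 417.79 J/(kg.K)
Ve = sqrt(2 * 1.17 / (1.17 - 1) * 417.79 * 2554) = 3832 m/s

3832 m/s


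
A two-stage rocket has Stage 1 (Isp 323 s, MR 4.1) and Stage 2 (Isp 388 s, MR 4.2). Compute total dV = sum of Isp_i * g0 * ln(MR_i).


dV1 = 323 * 9.81 * ln(4.1) = 4470.9 m/s
dV2 = 388 * 9.81 * ln(4.2) = 5462.3 m/s
Total dV = 4470.9 + 5462.3 = 9933.2 m/s ~ 9933 m/s

9933 m/s


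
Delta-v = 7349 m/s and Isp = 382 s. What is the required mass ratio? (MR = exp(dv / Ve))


Ve = 382 * 9.81 = 3747.42 m/s
MR = exp(7349 / 3747.42) = 7.107

7.107


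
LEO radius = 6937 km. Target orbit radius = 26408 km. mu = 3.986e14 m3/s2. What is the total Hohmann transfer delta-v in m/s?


V1 = sqrt(mu/r1) = 7580.24 m/s
dV1 = V1*(sqrt(2*r2/(r1+r2)) - 1) = 1959.8 m/s
V2 = sqrt(mu/r2) = 3885.09 m/s
dV2 = V2*(1 - sqrt(2*r1/(r1+r2))) = 1379.06 m/s
Total dV = 3339 m/s

3339 m/s


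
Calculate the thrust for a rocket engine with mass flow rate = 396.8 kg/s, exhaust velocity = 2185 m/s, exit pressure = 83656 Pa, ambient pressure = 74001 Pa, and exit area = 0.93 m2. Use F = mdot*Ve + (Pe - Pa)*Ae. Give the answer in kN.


F = 396.8 * 2185 + (83656 - 74001) * 0.93 = 875987.0 N = 876.0 kN

876.0 kN


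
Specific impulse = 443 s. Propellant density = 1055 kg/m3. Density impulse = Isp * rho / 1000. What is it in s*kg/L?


rho*Isp = 443 * 1055 / 1000 = 467 s*kg/L

467 s*kg/L


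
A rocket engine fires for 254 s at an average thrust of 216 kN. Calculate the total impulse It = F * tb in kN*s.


It = 216 * 254 = 54864 kN*s

54864 kN*s


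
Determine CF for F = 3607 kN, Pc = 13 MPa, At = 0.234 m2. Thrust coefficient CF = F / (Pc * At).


CF = 3607000 / (13e6 * 0.234) = 1.19

1.19


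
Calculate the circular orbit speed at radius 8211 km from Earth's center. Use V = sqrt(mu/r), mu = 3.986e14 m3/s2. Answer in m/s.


V = sqrt(3.986e14 / 8211000) = 6967 m/s

6967 m/s


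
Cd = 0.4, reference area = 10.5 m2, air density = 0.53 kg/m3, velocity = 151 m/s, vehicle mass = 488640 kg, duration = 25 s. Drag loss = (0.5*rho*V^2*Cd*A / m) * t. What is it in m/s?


D = 0.5 * 0.53 * 151^2 * 0.4 * 10.5 = 25377.51 N
a = 25377.51 / 488640 = 0.0519 m/s2
dV = 0.0519 * 25 = 1.3 m/s

1.3 m/s


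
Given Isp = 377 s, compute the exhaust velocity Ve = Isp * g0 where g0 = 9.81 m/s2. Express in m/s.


Ve = Isp * g0 = 377 * 9.81 = 3698.4 m/s

3698.4 m/s


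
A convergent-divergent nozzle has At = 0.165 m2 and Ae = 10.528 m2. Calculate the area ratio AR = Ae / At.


AR = 10.528 / 0.165 = 63.8

63.8


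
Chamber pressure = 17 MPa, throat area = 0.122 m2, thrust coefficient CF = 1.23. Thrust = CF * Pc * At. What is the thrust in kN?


F = 1.23 * 17e6 * 0.122 = 2.5510e+06 N = 2551.0 kN

2551.0 kN


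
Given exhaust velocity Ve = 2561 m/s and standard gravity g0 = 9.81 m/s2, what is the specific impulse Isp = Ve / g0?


Isp = Ve / g0 = 2561 / 9.81 = 261.1 s

261.1 s


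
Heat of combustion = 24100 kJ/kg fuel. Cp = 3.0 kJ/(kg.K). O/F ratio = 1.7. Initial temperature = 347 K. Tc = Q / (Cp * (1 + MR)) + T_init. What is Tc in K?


Tc = 24100 / (3.0 * (1 + 1.7)) + 347 = 3322 K

3322 K


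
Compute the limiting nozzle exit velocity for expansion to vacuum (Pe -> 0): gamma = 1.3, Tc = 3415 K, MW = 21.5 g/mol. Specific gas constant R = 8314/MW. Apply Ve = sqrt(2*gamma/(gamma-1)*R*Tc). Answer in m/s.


R = 8314 / 21.5 = 386.7 J/(kg.K)
Ve = sqrt(2 * 1.3 / (1.3 - 1) * 386.7 * 3415) = 3383 m/s

3383 m/s


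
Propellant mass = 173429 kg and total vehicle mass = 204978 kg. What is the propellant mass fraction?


PMF = 173429 / 204978 = 0.846

0.846


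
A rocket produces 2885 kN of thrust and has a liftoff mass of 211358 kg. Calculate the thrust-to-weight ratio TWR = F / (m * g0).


TWR = 2885000 / (211358 * 9.81) = 1.39

1.39


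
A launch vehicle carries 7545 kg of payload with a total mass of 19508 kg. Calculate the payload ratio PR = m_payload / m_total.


PR = 7545 / 19508 = 0.3868

0.3868


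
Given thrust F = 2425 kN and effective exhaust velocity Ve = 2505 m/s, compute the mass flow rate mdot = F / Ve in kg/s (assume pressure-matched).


mdot = F / Ve = 2425000 / 2505 = 968.1 kg/s

968.1 kg/s


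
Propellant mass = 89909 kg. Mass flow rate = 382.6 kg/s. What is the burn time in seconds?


tb = 89909 / 382.6 = 235.0 s

235.0 s


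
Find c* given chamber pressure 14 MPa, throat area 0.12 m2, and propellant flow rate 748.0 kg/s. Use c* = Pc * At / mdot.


c* = 14e6 * 0.12 / 748.0 = 2246 m/s

2246 m/s


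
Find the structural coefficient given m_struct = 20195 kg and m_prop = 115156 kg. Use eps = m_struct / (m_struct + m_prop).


eps = 20195 / (20195 + 115156) = 0.1492

0.1492


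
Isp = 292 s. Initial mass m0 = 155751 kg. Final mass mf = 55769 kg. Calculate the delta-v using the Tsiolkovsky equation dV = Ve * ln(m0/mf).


Ve = 292 * 9.81 = 2864.52 m/s
dV = 2864.52 * ln(155751/55769) = 2942 m/s

2942 m/s


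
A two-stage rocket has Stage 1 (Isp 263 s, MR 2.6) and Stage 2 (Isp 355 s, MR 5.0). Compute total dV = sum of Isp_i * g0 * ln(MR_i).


dV1 = 263 * 9.81 * ln(2.6) = 2465.2 m/s
dV2 = 355 * 9.81 * ln(5.0) = 5604.9 m/s
Total dV = 2465.2 + 5604.9 = 8070.1 m/s ~ 8070 m/s

8070 m/s


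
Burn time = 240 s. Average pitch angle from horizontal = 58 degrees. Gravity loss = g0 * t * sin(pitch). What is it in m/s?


GL = 9.81 * 240 * sin(58 deg) = 1997 m/s

1997 m/s


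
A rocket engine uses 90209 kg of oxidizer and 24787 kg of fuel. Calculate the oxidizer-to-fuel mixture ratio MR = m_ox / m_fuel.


MR = 90209 / 24787 = 3.64

3.64


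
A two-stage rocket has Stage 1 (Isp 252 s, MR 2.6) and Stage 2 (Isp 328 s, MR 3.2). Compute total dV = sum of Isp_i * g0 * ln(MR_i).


dV1 = 252 * 9.81 * ln(2.6) = 2362.1 m/s
dV2 = 328 * 9.81 * ln(3.2) = 3742.6 m/s
Total dV = 2362.1 + 3742.6 = 6104.7 m/s ~ 6105 m/s

6105 m/s


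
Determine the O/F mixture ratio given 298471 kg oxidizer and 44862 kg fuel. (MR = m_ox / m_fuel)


MR = 298471 / 44862 = 6.65

6.65


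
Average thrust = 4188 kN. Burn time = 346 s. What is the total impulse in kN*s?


It = 4188 * 346 = 1449048 kN*s

1449048 kN*s


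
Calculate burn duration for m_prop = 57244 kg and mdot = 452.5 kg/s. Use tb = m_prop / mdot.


tb = 57244 / 452.5 = 126.5 s

126.5 s


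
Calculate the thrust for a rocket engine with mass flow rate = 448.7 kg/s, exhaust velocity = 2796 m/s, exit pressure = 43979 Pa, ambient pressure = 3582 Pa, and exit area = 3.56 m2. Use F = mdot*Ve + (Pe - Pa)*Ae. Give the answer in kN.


F = 448.7 * 2796 + (43979 - 3582) * 3.56 = 1.3984e+06 N = 1398.4 kN

1398.4 kN


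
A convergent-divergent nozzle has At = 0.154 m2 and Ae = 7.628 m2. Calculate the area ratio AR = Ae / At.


AR = 7.628 / 0.154 = 49.5

49.5


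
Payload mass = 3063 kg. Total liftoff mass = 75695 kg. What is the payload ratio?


PR = 3063 / 75695 = 0.0405

0.0405


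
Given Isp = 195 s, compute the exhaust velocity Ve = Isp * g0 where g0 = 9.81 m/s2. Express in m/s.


Ve = Isp * g0 = 195 * 9.81 = 1913.0 m/s

1913.0 m/s


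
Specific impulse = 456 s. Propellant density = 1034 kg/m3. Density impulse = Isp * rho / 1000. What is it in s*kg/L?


rho*Isp = 456 * 1034 / 1000 = 472 s*kg/L

472 s*kg/L


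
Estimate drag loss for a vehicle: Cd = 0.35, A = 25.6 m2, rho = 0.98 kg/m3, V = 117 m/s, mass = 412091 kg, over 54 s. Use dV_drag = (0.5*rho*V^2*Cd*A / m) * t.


D = 0.5 * 0.98 * 117^2 * 0.35 * 25.6 = 60100.19 N
a = 60100.19 / 412091 = 0.1458 m/s2
dV = 0.1458 * 54 = 7.9 m/s

7.9 m/s


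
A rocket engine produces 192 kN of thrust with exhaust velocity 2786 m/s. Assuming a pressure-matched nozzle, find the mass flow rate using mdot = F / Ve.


mdot = F / Ve = 192000 / 2786 = 68.9 kg/s

68.9 kg/s


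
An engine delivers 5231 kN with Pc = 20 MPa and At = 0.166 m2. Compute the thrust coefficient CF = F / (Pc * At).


CF = 5231000 / (20e6 * 0.166) = 1.58

1.58


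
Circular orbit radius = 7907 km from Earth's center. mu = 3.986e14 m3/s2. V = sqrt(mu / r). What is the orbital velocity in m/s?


V = sqrt(3.986e14 / 7907000) = 7100 m/s

7100 m/s


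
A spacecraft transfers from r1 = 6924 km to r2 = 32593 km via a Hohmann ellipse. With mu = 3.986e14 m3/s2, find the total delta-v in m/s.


V1 = sqrt(mu/r1) = 7587.35 m/s
dV1 = V1*(sqrt(2*r2/(r1+r2)) - 1) = 2157.5 m/s
V2 = sqrt(mu/r2) = 3497.09 m/s
dV2 = V2*(1 - sqrt(2*r1/(r1+r2))) = 1426.91 m/s
Total dV = 3584 m/s

3584 m/s


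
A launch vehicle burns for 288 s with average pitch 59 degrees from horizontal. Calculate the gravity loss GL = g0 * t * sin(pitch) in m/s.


GL = 9.81 * 288 * sin(59 deg) = 2422 m/s

2422 m/s


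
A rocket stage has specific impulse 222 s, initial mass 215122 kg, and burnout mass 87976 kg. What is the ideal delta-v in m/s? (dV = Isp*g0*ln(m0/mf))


Ve = 222 * 9.81 = 2177.82 m/s
dV = 2177.82 * ln(215122/87976) = 1947 m/s

1947 m/s


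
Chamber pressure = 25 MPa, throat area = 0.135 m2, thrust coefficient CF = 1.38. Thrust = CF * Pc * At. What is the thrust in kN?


F = 1.38 * 25e6 * 0.135 = 4.6575e+06 N = 4657.5 kN

4657.5 kN


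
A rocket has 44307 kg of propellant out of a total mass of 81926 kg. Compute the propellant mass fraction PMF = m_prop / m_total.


PMF = 44307 / 81926 = 0.541

0.541


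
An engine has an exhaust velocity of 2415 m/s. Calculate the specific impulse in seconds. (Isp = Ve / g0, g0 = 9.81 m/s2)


Isp = Ve / g0 = 2415 / 9.81 = 246.2 s

246.2 s


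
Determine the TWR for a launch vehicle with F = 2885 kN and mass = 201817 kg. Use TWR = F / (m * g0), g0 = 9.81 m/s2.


TWR = 2885000 / (201817 * 9.81) = 1.46

1.46


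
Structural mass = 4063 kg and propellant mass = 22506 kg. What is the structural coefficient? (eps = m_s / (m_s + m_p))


eps = 4063 / (4063 + 22506) = 0.1529

0.1529


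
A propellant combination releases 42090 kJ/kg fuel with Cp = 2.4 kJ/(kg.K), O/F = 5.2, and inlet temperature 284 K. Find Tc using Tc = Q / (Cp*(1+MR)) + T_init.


Tc = 42090 / (2.4 * (1 + 5.2)) + 284 = 3113 K

3113 K


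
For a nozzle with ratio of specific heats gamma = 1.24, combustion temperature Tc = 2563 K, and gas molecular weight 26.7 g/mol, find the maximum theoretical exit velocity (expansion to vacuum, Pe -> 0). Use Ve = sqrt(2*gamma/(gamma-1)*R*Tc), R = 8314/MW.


R = 8314 / 26.7 = 311.39 J/(kg.K)
Ve = sqrt(2 * 1.24 / (1.24 - 1) * 311.39 * 2563) = 2872 m/s

2872 m/s


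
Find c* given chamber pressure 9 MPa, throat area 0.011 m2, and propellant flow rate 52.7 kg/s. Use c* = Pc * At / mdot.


c* = 9e6 * 0.011 / 52.7 = 1879 m/s

1879 m/s


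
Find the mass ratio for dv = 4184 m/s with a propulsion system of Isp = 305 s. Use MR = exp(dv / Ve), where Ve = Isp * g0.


Ve = 305 * 9.81 = 2992.05 m/s
MR = exp(4184 / 2992.05) = 4.049

4.049


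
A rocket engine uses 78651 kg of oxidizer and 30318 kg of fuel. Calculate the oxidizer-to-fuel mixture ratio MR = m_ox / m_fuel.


MR = 78651 / 30318 = 2.59

2.59


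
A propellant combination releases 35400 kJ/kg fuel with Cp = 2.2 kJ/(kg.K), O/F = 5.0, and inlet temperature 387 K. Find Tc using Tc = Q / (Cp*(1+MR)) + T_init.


Tc = 35400 / (2.2 * (1 + 5.0)) + 387 = 3069 K

3069 K


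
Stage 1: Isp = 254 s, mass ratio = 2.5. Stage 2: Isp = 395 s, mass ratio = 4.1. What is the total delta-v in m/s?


dV1 = 254 * 9.81 * ln(2.5) = 2283.2 m/s
dV2 = 395 * 9.81 * ln(4.1) = 5467.5 m/s
Total dV = 2283.2 + 5467.5 = 7750.7 m/s ~ 7751 m/s

7751 m/s


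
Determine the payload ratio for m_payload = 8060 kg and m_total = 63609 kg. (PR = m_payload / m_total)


PR = 8060 / 63609 = 0.1267

0.1267


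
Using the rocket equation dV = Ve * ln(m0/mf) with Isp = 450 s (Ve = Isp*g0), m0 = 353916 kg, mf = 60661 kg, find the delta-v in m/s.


Ve = 450 * 9.81 = 4414.5 m/s
dV = 4414.5 * ln(353916/60661) = 7786 m/s

7786 m/s


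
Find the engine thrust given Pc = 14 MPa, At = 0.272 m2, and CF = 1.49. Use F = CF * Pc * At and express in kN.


F = 1.49 * 14e6 * 0.272 = 5.6739e+06 N = 5673.9 kN

5673.9 kN


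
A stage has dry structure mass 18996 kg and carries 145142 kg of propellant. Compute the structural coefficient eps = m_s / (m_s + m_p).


eps = 18996 / (18996 + 145142) = 0.1157

0.1157


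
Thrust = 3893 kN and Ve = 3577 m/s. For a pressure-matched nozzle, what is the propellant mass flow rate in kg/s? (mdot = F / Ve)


mdot = F / Ve = 3893000 / 3577 = 1088.3 kg/s

1088.3 kg/s


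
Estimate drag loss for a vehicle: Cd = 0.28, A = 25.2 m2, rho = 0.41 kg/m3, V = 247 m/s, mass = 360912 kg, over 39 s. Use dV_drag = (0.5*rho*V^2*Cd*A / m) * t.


D = 0.5 * 0.41 * 247^2 * 0.28 * 25.2 = 88248.3 N
a = 88248.3 / 360912 = 0.2445 m/s2
dV = 0.2445 * 39 = 9.5 m/s

9.5 m/s


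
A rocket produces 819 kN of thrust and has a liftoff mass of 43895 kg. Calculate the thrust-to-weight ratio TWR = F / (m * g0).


TWR = 819000 / (43895 * 9.81) = 1.9

1.9


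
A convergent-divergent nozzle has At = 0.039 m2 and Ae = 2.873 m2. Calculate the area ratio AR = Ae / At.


AR = 2.873 / 0.039 = 73.7

73.7


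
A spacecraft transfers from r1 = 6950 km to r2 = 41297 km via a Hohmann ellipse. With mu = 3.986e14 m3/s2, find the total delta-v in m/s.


V1 = sqrt(mu/r1) = 7573.14 m/s
dV1 = V1*(sqrt(2*r2/(r1+r2)) - 1) = 2335.52 m/s
V2 = sqrt(mu/r2) = 3106.77 m/s
dV2 = V2*(1 - sqrt(2*r1/(r1+r2))) = 1439.21 m/s
Total dV = 3775 m/s

3775 m/s


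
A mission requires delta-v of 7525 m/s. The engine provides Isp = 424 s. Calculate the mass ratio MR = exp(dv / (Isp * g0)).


Ve = 424 * 9.81 = 4159.44 m/s
MR = exp(7525 / 4159.44) = 6.105

6.105


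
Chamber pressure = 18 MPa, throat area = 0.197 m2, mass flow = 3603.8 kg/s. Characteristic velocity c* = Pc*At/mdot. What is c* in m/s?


c* = 18e6 * 0.197 / 3603.8 = 984 m/s

984 m/s


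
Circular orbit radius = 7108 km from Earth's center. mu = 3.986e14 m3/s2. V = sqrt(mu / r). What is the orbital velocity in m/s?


V = sqrt(3.986e14 / 7108000) = 7489 m/s

7489 m/s


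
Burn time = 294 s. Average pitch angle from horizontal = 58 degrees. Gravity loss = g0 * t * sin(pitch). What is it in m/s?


GL = 9.81 * 294 * sin(58 deg) = 2446 m/s

2446 m/s


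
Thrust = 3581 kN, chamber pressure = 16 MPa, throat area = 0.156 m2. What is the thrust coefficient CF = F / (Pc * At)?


CF = 3581000 / (16e6 * 0.156) = 1.43

1.43


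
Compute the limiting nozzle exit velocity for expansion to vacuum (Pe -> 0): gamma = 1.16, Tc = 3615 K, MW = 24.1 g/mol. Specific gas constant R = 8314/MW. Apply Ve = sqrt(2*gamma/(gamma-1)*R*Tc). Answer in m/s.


R = 8314 / 24.1 = 344.98 J/(kg.K)
Ve = sqrt(2 * 1.16 / (1.16 - 1) * 344.98 * 3615) = 4252 m/s

4252 m/s


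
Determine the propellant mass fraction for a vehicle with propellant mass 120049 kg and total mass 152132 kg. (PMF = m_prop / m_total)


PMF = 120049 / 152132 = 0.789

0.789


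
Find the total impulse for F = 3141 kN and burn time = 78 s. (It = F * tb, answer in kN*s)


It = 3141 * 78 = 244998 kN*s

244998 kN*s


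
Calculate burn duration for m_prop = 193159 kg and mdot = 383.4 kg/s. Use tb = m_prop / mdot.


tb = 193159 / 383.4 = 503.8 s

503.8 s


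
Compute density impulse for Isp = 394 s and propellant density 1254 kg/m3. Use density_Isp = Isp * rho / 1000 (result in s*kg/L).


rho*Isp = 394 * 1254 / 1000 = 494 s*kg/L

494 s*kg/L


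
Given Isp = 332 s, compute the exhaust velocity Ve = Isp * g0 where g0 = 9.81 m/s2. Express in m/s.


Ve = Isp * g0 = 332 * 9.81 = 3256.9 m/s

3256.9 m/s


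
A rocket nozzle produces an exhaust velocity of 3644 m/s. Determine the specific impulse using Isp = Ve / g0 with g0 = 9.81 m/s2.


Isp = Ve / g0 = 3644 / 9.81 = 371.5 s

371.5 s


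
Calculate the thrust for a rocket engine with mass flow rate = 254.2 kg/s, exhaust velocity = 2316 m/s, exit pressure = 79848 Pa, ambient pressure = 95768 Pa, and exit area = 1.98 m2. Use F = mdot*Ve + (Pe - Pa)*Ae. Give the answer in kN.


F = 254.2 * 2316 + (79848 - 95768) * 1.98 = 557206.0 N = 557.2 kN

557.2 kN


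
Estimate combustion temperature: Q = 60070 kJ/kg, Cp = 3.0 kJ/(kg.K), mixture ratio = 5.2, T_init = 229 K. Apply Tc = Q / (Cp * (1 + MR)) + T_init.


Tc = 60070 / (3.0 * (1 + 5.2)) + 229 = 3459 K

3459 K


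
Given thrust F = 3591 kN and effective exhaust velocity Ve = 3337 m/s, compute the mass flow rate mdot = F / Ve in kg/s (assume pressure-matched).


mdot = F / Ve = 3591000 / 3337 = 1076.1 kg/s

1076.1 kg/s


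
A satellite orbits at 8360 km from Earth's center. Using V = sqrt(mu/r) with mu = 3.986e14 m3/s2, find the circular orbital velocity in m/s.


V = sqrt(3.986e14 / 8360000) = 6905 m/s

6905 m/s


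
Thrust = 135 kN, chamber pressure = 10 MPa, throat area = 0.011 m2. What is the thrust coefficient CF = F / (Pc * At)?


CF = 135000 / (10e6 * 0.011) = 1.23

1.23


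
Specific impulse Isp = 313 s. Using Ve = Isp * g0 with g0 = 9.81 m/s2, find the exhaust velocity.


Ve = Isp * g0 = 313 * 9.81 = 3070.5 m/s

3070.5 m/s


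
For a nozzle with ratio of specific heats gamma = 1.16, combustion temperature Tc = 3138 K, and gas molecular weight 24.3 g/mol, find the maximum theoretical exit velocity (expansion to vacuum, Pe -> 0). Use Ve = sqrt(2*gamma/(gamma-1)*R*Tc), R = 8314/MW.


R = 8314 / 24.3 = 342.14 J/(kg.K)
Ve = sqrt(2 * 1.16 / (1.16 - 1) * 342.14 * 3138) = 3946 m/s

3946 m/s


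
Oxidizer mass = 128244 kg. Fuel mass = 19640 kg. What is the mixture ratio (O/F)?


MR = 128244 / 19640 = 6.53

6.53


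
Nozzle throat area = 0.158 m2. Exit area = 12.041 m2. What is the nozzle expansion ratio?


AR = 12.041 / 0.158 = 76.2

76.2


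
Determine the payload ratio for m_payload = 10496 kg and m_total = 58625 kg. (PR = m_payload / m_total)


PR = 10496 / 58625 = 0.179

0.179


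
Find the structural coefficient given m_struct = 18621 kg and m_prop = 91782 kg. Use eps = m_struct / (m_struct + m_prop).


eps = 18621 / (18621 + 91782) = 0.1687

0.1687


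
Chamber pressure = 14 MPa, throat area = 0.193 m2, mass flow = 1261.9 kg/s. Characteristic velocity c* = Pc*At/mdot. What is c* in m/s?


c* = 14e6 * 0.193 / 1261.9 = 2141 m/s

2141 m/s


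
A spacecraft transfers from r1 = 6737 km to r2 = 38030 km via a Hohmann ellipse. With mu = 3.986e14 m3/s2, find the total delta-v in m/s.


V1 = sqrt(mu/r1) = 7691.93 m/s
dV1 = V1*(sqrt(2*r2/(r1+r2)) - 1) = 2334.23 m/s
V2 = sqrt(mu/r2) = 3237.47 m/s
dV2 = V2*(1 - sqrt(2*r1/(r1+r2))) = 1461.34 m/s
Total dV = 3796 m/s

3796 m/s


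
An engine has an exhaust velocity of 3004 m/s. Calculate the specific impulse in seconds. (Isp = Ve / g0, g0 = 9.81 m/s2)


Isp = Ve / g0 = 3004 / 9.81 = 306.2 s

306.2 s


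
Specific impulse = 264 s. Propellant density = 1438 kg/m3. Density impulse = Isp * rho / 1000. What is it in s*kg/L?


rho*Isp = 264 * 1438 / 1000 = 380 s*kg/L

380 s*kg/L


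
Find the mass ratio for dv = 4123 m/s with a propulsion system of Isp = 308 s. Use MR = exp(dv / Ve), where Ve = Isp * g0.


Ve = 308 * 9.81 = 3021.48 m/s
MR = exp(4123 / 3021.48) = 3.914

3.914
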